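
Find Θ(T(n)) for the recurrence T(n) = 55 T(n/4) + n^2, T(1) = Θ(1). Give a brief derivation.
T(n) = Θ(n^(log_4 55))

Master theorem: compare f(n) = n^2 to n^(log_4 55) where log_4 55 ≈ 2.891. Since 2 < log_4 55, we have f(n) = O(n^(log_4 55 − ε)) for some ε > 0 — Case 1. Hence T(n) = Θ(n^(log_4 55)).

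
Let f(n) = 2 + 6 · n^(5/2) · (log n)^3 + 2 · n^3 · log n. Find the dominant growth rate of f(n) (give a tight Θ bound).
f(n) ∈ Θ(n^3 · log n)

Compare the terms by growth order. For large n, n^a · (log n)^b dominates n^a' · (log n)^b' iff a > a', or (a = a' and b > b'). Ranking the 3 terms shows the dominant one is 2 · n^3 · log n. Hence f(n) ∈ Θ(n^3 · log n).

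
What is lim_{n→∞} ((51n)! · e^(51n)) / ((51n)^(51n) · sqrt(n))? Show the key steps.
lim = sqrt(2π·51)

Stirling: (51n)! ~ sqrt(2π·51n) · (51n/e)^(51n). Hence
  (51n)! · e^(51n) / (51n)^(51n) ~ sqrt(2π·51n).
Dividing by sqrt(n): sqrt(2π·51n) / sqrt(n) = sqrt(2π·51) · n^((1−1)/2), so the limit is sqrt(2π·51).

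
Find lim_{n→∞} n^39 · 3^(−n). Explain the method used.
lim = 0

Exponentials with base > 1 dominate every fixed polynomial: for any fixed c, n^c / 3^n → 0 as n → ∞ (e.g. by the ratio test, or by writing 3^n = e^(n ln 3) and noting e^(n ln 3) / n^c → ∞). Hence n^39 · 3^(−n) = n^39 / 3^n → 0.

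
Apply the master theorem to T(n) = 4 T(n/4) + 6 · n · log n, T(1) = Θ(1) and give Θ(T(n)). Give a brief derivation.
T(n) = Θ(n · (log n)^2)

Here log_4 4 = 1 and f(n) = 6 · n · log n = Θ(n^(log_4 4) · (log n)^1). This is the extended Case 2 of the master theorem (f matches the critical exponent up to log factors), giving T(n) = Θ(n^(log_4 4) · (log n)^(1+1)) = Θ(n · (log n)^2).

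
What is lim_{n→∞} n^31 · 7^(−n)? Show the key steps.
lim = 0

Exponentials with base > 1 dominate every fixed polynomial: for any fixed c, n^c / 7^n → 0 as n → ∞ (e.g. by the ratio test, or by writing 7^n = e^(n ln 7) and noting e^(n ln 7) / n^c → ∞). Hence n^31 · 7^(−n) = n^31 / 7^n → 0.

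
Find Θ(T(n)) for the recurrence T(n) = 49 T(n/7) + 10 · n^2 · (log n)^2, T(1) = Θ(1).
T(n) = Θ(n^2 · (log n)^3)

Here log_7 49 = 2 and f(n) = 10 · n^2 · (log n)^2 = Θ(n^(log_7 49) · (log n)^2). This is the extended Case 2 of the master theorem (f matches the critical exponent up to log factors), giving T(n) = Θ(n^(log_7 49) · (log n)^(2+1)) = Θ(n^2 · (log n)^3).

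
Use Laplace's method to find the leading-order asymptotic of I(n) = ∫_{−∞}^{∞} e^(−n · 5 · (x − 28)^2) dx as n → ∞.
I(n) = sqrt(π/(5n))

Here φ(x) = 5 · (x − 28)^2 has its unique minimum at x* = 28 with φ(x*) = 0 and φ''(x*) = 10. Laplace's method gives
  I(n) ~ e^(−n φ(x*)) · sqrt(2π / (n · φ''(x*))) = sqrt(2π / (10n)) = sqrt(π/(5n)).
This is exact: substituting u = (x − 28)·sqrt(5n) gives I(n) = (1/sqrt(5n)) ∫_{−∞}^{∞} e^(−u^2) du = sqrt(π/(5n)).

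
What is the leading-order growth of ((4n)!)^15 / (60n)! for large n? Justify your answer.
((4n)!)^15/(60n)! ~ ((2π·4n)^(14/2) / sqrt(15)) · 15^(−15·4n)  →  0

Write N = 4n. Stirling: N! ~ sqrt(2π N)(N/e)^N and (15N)! ~ sqrt(2π·15N)·(15N/e)^(15N).
  (N!)^15/(15N)! ~ (2π N)^(15/2) (N/e)^(15N) / [sqrt(2π·15N) (15N/e)^(15N)]
     = (2π N)^(15/2) / sqrt(2π·15N) · (N/(15N))^(15N)
     = (2π N)^((15−1)/2) / sqrt(15) · 15^(−15N).
Since 15^15 > 1, the factor 15^(−15N) decays exponentially, so the ratio → 0. Substituting N = 4n gives the stated form.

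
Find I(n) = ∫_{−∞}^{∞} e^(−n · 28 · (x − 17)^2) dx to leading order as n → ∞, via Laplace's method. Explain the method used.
I(n) = sqrt(π/(28n))

Here φ(x) = 28 · (x − 17)^2 has its unique minimum at x* = 17 with φ(x*) = 0 and φ''(x*) = 56. Laplace's method gives
  I(n) ~ e^(−n φ(x*)) · sqrt(2π / (n · φ''(x*))) = sqrt(2π / (56n)) = sqrt(π/(28n)).
This is exact: substituting u = (x − 17)·sqrt(28n) gives I(n) = (1/sqrt(28n)) ∫_{−∞}^{∞} e^(−u^2) du = sqrt(π/(28n)).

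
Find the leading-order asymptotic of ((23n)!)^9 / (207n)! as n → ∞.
((23n)!)^9/(207n)! ~ ((2π·23n)^(8/2) / 3) · 9^(−9·23n)  →  0

Write N = 23n. Stirling: N! ~ sqrt(2π N)(N/e)^N and (9N)! ~ sqrt(2π·9N)·(9N/e)^(9N).
  (N!)^9/(9N)! ~ (2π N)^(9/2) (N/e)^(9N) / [sqrt(2π·9N) (9N/e)^(9N)]
     = (2π N)^(9/2) / sqrt(2π·9N) · (N/(9N))^(9N)
     = (2π N)^((9−1)/2) / 3 · 9^(−9N).
Since 9^9 > 1, the factor 9^(−9N) decays exponentially, so the ratio → 0. Substituting N = 23n gives the stated form.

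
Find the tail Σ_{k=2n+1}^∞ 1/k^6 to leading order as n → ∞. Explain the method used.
Σ_{k>2n} 1/k^6 ~ 1/(5 · (2n)^5)

Compare to the integral: ∫_{2n}^∞ x^(−6) dx = [−x^(−5)/5]_{2n}^∞ = 1/((6−1)·(2n)^5). Euler-Maclaurin then gives
  Σ_{k>2n} 1/k^6 = ∫_{2n}^∞ dx/x^6 − 1/(2·(2n)^6) + O(1/(2n)^7).
(Equivalently this is ζ(6) − Σ_{k≤2n} 1/k^6.)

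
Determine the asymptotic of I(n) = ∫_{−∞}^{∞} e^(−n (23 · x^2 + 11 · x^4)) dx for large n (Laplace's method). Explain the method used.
I(n) ~ sqrt(π/(23n))

φ(x) = 23 · x^2 + 11 · x^4 has its unique global minimum at x* = 0 (since φ'(x) = 46x + 44x^3 = 0 only at x = 0 for real x with both coefficients positive, and φ → ∞ as |x| → ∞). At x* = 0, φ(0) = 0 and φ''(0) = 46. Laplace's method then gives
  I(n) ~ sqrt(2π / (n · φ''(0))) · e^(−n φ(0)) = sqrt(2π / (46n)) = sqrt(π/(23n)).
The 11 · x^4 term contributes only at subleading order (an O(1/n) relative correction).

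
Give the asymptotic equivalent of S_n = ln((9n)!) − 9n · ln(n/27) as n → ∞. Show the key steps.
S_n ~ 9n · (ln 243 − 1) + O(ln n)

Stirling: ln((9n)!) = 9n ln(9n) − 9n + O(ln n).
  S_n = 9n ln(9n) − 9n − 9n ln(n/27) + O(ln n)
      = 9n ln(9n) − 9n ln n + 9n ln 27 − 9n + O(ln n)
      = 9n ln 9 + 9n ln 27 − 9n + O(ln n)
      = 9n (ln 243 − 1) + O(ln n).
Numerically ln(243) − 1 ≈ 4.4931.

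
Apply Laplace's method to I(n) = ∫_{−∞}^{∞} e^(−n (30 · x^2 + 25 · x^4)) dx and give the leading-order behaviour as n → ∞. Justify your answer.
I(n) ~ sqrt(π/(30n))

φ(x) = 30 · x^2 + 25 · x^4 has its unique global minimum at x* = 0 (since φ'(x) = 60x + 100x^3 = 0 only at x = 0 for real x with both coefficients positive, and φ → ∞ as |x| → ∞). At x* = 0, φ(0) = 0 and φ''(0) = 60. Laplace's method then gives
  I(n) ~ sqrt(2π / (n · φ''(0))) · e^(−n φ(0)) = sqrt(2π / (60n)) = sqrt(π/(30n)).
The 25 · x^4 term contributes only at subleading order (an O(1/n) relative correction).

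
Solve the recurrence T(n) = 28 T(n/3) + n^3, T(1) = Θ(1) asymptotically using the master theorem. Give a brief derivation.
T(n) = Θ(n^(log_3 28))

Master theorem: compare f(n) = n^3 to n^(log_3 28) where log_3 28 ≈ 3.033. Since 3 < log_3 28, we have f(n) = O(n^(log_3 28 − ε)) for some ε > 0 — Case 1. Hence T(n) = Θ(n^(log_3 28)).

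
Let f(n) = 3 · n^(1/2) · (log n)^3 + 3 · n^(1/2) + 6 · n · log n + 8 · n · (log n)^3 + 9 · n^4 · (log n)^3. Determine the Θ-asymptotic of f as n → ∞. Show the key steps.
f(n) ∈ Θ(n^4 · (log n)^3)

Compare the terms by growth order. For large n, n^a · (log n)^b dominates n^a' · (log n)^b' iff a > a', or (a = a' and b > b'). Ranking the 5 terms shows the dominant one is 9 · n^4 · (log n)^3. Hence f(n) ∈ Θ(n^4 · (log n)^3).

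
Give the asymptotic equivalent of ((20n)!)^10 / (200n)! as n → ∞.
((20n)!)^10/(200n)! ~ ((2π·20n)^(9/2) / sqrt(10)) · 10^(−10·20n)  →  0

Write N = 20n. Stirling: N! ~ sqrt(2π N)(N/e)^N and (10N)! ~ sqrt(2π·10N)·(10N/e)^(10N).
  (N!)^10/(10N)! ~ (2π N)^(10/2) (N/e)^(10N) / [sqrt(2π·10N) (10N/e)^(10N)]
     = (2π N)^(10/2) / sqrt(2π·10N) · (N/(10N))^(10N)
     = (2π N)^((10−1)/2) / sqrt(10) · 10^(−10N).
Since 10^10 > 1, the factor 10^(−10N) decays exponentially, so the ratio → 0. Substituting N = 20n gives the stated form.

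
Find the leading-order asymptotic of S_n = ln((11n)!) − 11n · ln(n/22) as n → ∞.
S_n ~ 11n · (ln 242 − 1) + O(ln n)

Stirling: ln((11n)!) = 11n ln(11n) − 11n + O(ln n).
  S_n = 11n ln(11n) − 11n − 11n ln(n/22) + O(ln n)
      = 11n ln(11n) − 11n ln n + 11n ln 22 − 11n + O(ln n)
      = 11n ln 11 + 11n ln 22 − 11n + O(ln n)
      = 11n (ln 242 − 1) + O(ln n).
Numerically ln(242) − 1 ≈ 4.4889.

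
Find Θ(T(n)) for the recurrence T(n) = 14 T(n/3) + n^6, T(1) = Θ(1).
T(n) = Θ(n^6)

log_3 14 ≈ 2.402. f(n) = n^6 dominates n^(log_3 14) since 6 > 2.402, and the regularity condition a·f(n/b) = 14·(n/3)^6 = (14/729)·n^6 ≤ c·f(n) holds with c = 14/729 ≈ 0.0192 < 1. So this is Case 3: T(n) = Θ(f(n)) = Θ(n^6).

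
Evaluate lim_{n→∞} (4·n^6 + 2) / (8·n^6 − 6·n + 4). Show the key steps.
lim = 4/8 = 1/2

For large n the leading n^6 terms dominate both numerator and denominator. Dividing top and bottom by n^6, every other term tends to 0, leaving 4/8 = 1/2.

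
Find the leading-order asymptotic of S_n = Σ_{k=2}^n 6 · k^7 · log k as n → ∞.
S_n ~ 3 · n^8 log n / 4 − 3 · n^8 / 32

By integral comparison, S_n = ∫_1^n 6 · x^7 · log x dx + O(n^7 · log n). For the integral, ∫ x^7 log x dx = n^8 log n / 8 − n^8/64 (integration by parts). Hence S_n ~ 3 · n^8 log n / 4 − 3 · n^8 / 32.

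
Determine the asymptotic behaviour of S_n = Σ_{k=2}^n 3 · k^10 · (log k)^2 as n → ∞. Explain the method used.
S_n ~ 3 · n^11 · (log n)^2 / 11

By integral comparison, S_n = ∫_1^n 3 · x^10 · (log x)^2 dx + O(n^10 · (log n)^2). For the integral, the leading term of ∫_1^n x^10 (log x)^2 dx is n^11/11 · (log n)^2 (by repeated integration by parts; each step lowers the log-exponent and produces a relatively O(1/log n) correction). Hence S_n ~ 3 · n^11 · (log n)^2 / 11.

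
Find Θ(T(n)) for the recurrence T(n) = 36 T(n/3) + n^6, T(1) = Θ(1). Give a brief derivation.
T(n) = Θ(n^6)

log_3 36 ≈ 3.262. f(n) = n^6 dominates n^(log_3 36) since 6 > 3.262, and the regularity condition a·f(n/b) = 36·(n/3)^6 = (36/729)·n^6 ≤ c·f(n) holds with c = 36/729 ≈ 0.0494 < 1. So this is Case 3: T(n) = Θ(f(n)) = Θ(n^6).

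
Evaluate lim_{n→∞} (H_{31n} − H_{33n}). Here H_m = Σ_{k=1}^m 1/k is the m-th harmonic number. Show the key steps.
lim = ln(31/33)

Euler-Maclaurin gives H_m = ln m + γ + 1/(2m) + O(1/m^2). The γ and O(1/m) terms cancel in the difference:
  H_{31n} − H_{33n} = ln(31n) − ln(33n) + O(1/n) = ln(31/33) + O(1/n).
Hence the limit is ln(31/33).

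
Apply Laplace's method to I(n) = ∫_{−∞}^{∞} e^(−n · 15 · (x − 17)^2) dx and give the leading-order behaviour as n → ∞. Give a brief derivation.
I(n) = sqrt(π/(15n))

Here φ(x) = 15 · (x − 17)^2 has its unique minimum at x* = 17 with φ(x*) = 0 and φ''(x*) = 30. Laplace's method gives
  I(n) ~ e^(−n φ(x*)) · sqrt(2π / (n · φ''(x*))) = sqrt(2π / (30n)) = sqrt(π/(15n)).
This is exact: substituting u = (x − 17)·sqrt(15n) gives I(n) = (1/sqrt(15n)) ∫_{−∞}^{∞} e^(−u^2) du = sqrt(π/(15n)).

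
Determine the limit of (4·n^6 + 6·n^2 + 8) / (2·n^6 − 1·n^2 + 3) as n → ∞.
lim = 4/2 = 2

For large n the leading n^6 terms dominate both numerator and denominator. Dividing top and bottom by n^6, every other term tends to 0, leaving 4/2 = 2.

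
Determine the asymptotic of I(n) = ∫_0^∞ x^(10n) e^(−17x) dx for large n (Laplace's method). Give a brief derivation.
I(n) ~ (sqrt(2π·10n) / 17) · (10n/(17e))^(10n)

Write the integrand as exp(10n ln x − 17x) and set f(x) = 10n ln x − 17x. Then f'(x) = 10n/x − 17 = 0 at x* = 10n/17, and f''(x*) = −10n/x*^2 = −17^2/(10n). Laplace's method (interior maximum) gives
  I(n) ~ e^(f(x*)) · sqrt(2π / |f''(x*)|)
        = exp(10n ln(10n/17) − 10n) · sqrt(2π · 10n / 17^2)
        = (10n/17)^(10n) e^(−10n) · sqrt(2π·10n) / 17
        = (sqrt(2π·10n) / 17) · (10n/(17e))^(10n).
This matches Γ(10n+1)/17^(10n+1) with Stirling applied to Γ.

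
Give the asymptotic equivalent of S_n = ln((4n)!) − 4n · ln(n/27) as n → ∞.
S_n ~ 4n · (ln 108 − 1) + O(ln n)

Stirling: ln((4n)!) = 4n ln(4n) − 4n + O(ln n).
  S_n = 4n ln(4n) − 4n − 4n ln(n/27) + O(ln n)
      = 4n ln(4n) − 4n ln n + 4n ln 27 − 4n + O(ln n)
      = 4n ln 4 + 4n ln 27 − 4n + O(ln n)
      = 4n (ln 108 − 1) + O(ln n).
Numerically ln(108) − 1 ≈ 3.6821.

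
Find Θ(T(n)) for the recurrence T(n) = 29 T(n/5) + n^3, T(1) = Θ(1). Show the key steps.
T(n) = Θ(n^3)

log_5 29 ≈ 2.092. f(n) = n^3 dominates n^(log_5 29) since 3 > 2.092, and the regularity condition a·f(n/b) = 29·(n/5)^3 = (29/125)·n^3 ≤ c·f(n) holds with c = 29/125 ≈ 0.232 < 1. So this is Case 3: T(n) = Θ(f(n)) = Θ(n^3).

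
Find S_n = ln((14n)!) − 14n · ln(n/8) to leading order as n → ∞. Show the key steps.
S_n ~ 14n · (ln 112 − 1) + O(ln n)

Stirling: ln((14n)!) = 14n ln(14n) − 14n + O(ln n).
  S_n = 14n ln(14n) − 14n − 14n ln(n/8) + O(ln n)
      = 14n ln(14n) − 14n ln n + 14n ln 8 − 14n + O(ln n)
      = 14n ln 14 + 14n ln 8 − 14n + O(ln n)
      = 14n (ln 112 − 1) + O(ln n).
Numerically ln(112) − 1 ≈ 3.7185.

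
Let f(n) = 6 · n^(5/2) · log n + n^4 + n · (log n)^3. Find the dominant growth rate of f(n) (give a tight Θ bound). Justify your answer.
f(n) ∈ Θ(n^4)

Compare the terms by growth order. For large n, n^a · (log n)^b dominates n^a' · (log n)^b' iff a > a', or (a = a' and b > b'). Ranking the 3 terms shows the dominant one is n^4. Hence f(n) ∈ Θ(n^4).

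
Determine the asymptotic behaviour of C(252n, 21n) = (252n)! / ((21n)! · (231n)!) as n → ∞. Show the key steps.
C(252n, 21n) ~ (8916100448256/285311670611)^(21n) · sqrt(6/(11π·21n))

Write N = 21n. Apply Stirling to each factorial:
  (12N)! ~ sqrt(2π·12N) · (12N/e)^(12N),
  N! ~ sqrt(2π N) · (N/e)^N,
  (11N)! ~ sqrt(2π·11N) · (11N/e)^(11N).
The exponential factors combine to (12N)^(12N) / (N^N · (11N)^(11N)) = 12^(12N)/11^(11N) = (12^12/11^11)^N = (8916100448256/285311670611)^N.
The square-root prefactors combine to sqrt(2π·12N) / (sqrt(2π N)·sqrt(2π·11N)) = sqrt(12 / (2π·11·N)) = sqrt(6/(11π·21n)).
Substituting N = 21n: C(252n, 21n) ~ (8916100448256/285311670611)^(21n) · sqrt(6/(11π·21n)).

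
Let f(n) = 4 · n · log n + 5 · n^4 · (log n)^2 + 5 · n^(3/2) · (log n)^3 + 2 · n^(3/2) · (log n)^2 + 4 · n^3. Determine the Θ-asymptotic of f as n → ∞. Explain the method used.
f(n) ∈ Θ(n^4 · (log n)^2)

Compare the terms by growth order. For large n, n^a · (log n)^b dominates n^a' · (log n)^b' iff a > a', or (a = a' and b > b'). Ranking the 5 terms shows the dominant one is 5 · n^4 · (log n)^2. Hence f(n) ∈ Θ(n^4 · (log n)^2).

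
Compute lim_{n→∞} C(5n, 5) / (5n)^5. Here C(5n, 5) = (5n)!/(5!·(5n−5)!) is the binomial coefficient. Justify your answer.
lim = 1/5! = 1/120

With N = 5n → ∞: C(N, 5) / N^5 = [N(N−1)…(N−4)] / (5! · N^5) = (1/5!) · 1 · (1 − 1/(5n)) · (1 − 2/(5n)) · (1 − 3/(5n)) · (1 − 4/(5n)). Each factor → 1 as N → ∞, so the limit is 1/5! = 1/120.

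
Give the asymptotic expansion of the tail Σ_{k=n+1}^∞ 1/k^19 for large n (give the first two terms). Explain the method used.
Σ_{k>n} 1/k^19 = 1/(18 · n^18) − 1/(2 · n^19) + O(1/n^20)

Compare to the integral: ∫_{n}^∞ x^(−19) dx = [−x^(−18)/18]_{n}^∞ = 1/((19−1)·n^18). The Euler-Maclaurin correction adds −f(n)/2 = −1/(2·n^19). Euler-Maclaurin then gives
  Σ_{k>n} 1/k^19 = ∫_{n}^∞ dx/x^19 − 1/(2·n^19) + O(1/n^20).
(Equivalently this is ζ(19) − Σ_{k≤n} 1/k^19.)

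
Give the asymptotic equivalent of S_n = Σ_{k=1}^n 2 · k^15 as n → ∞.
S_n ~ n^16 / 8

By integral comparison (Euler-Maclaurin), Σ_{k=1}^n 2 · k^15 = 2 · ∫_0^n x^15 dx + O(n^15) = 2 · n^16/16 = n^16 / 8 + O(n^15). (Equivalently, Faulhaber's formula gives the same leading term.)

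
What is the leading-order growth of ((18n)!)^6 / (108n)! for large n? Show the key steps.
((18n)!)^6/(108n)! ~ ((2π·18n)^(5/2) / sqrt(6)) · 6^(−6·18n)  →  0

Write N = 18n. Stirling: N! ~ sqrt(2π N)(N/e)^N and (6N)! ~ sqrt(2π·6N)·(6N/e)^(6N).
  (N!)^6/(6N)! ~ (2π N)^(6/2) (N/e)^(6N) / [sqrt(2π·6N) (6N/e)^(6N)]
     = (2π N)^(6/2) / sqrt(2π·6N) · (N/(6N))^(6N)
     = (2π N)^((6−1)/2) / sqrt(6) · 6^(−6N).
Since 6^6 > 1, the factor 6^(−6N) decays exponentially, so the ratio → 0. Substituting N = 18n gives the stated form.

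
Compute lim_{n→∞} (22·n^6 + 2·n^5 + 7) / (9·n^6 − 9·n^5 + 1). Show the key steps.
lim = 22/9

For large n the leading n^6 terms dominate both numerator and denominator. Dividing top and bottom by n^6, every other term tends to 0, leaving 22/9.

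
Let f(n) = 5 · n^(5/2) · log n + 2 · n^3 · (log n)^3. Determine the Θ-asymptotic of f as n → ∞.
f(n) ∈ Θ(n^3 · (log n)^3)

Compare the terms by growth order. For large n, n^a · (log n)^b dominates n^a' · (log n)^b' iff a > a', or (a = a' and b > b'). Ranking the 2 terms shows the dominant one is 2 · n^3 · (log n)^3. Hence f(n) ∈ Θ(n^3 · (log n)^3).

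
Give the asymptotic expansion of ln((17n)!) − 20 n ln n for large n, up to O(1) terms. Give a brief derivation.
ln((17n)!) − 20 n ln n = −3 n ln n + 17(ln 17 − 1) n + (1/2) ln(2π·17n) + O(1/n)

Stirling: ln((17n)!) = 17n ln(17n) − 17n + (1/2) ln(2π·17n) + O(1/n).
Expand 17n ln(17n) = 17n (ln n + ln 17) = 17n ln n + 17n ln 17.
Subtract 20n ln n: leading term is (17 − 20) n ln n = −3 n ln n. The next term is 17n ln 17 − 17n = 17(ln 17 − 1) n. Then the (1/2) ln(2π·17n) correction.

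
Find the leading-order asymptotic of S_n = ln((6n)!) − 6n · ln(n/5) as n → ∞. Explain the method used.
S_n ~ 6n · (ln 30 − 1) + O(ln n)

Stirling: ln((6n)!) = 6n ln(6n) − 6n + O(ln n).
  S_n = 6n ln(6n) − 6n − 6n ln(n/5) + O(ln n)
      = 6n ln(6n) − 6n ln n + 6n ln 5 − 6n + O(ln n)
      = 6n ln 6 + 6n ln 5 − 6n + O(ln n)
      = 6n (ln 30 − 1) + O(ln n).
Numerically ln(30) − 1 ≈ 2.4012.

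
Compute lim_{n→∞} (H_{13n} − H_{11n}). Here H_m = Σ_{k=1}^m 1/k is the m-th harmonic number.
lim = ln(13/11)

Euler-Maclaurin gives H_m = ln m + γ + 1/(2m) + O(1/m^2). The γ and O(1/m) terms cancel in the difference:
  H_{13n} − H_{11n} = ln(13n) − ln(11n) + O(1/n) = ln(13/11) + O(1/n).
Hence the limit is ln(13/11).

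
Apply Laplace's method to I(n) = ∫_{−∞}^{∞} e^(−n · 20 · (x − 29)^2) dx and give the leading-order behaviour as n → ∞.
I(n) = sqrt(π/(20n))

Here φ(x) = 20 · (x − 29)^2 has its unique minimum at x* = 29 with φ(x*) = 0 and φ''(x*) = 40. Laplace's method gives
  I(n) ~ e^(−n φ(x*)) · sqrt(2π / (n · φ''(x*))) = sqrt(2π / (40n)) = sqrt(π/(20n)).
This is exact: substituting u = (x − 29)·sqrt(20n) gives I(n) = (1/sqrt(20n)) ∫_{−∞}^{∞} e^(−u^2) du = sqrt(π/(20n)).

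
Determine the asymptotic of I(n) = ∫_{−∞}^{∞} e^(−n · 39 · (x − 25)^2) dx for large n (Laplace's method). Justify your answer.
I(n) = sqrt(π/(39n))

Here φ(x) = 39 · (x − 25)^2 has its unique minimum at x* = 25 with φ(x*) = 0 and φ''(x*) = 78. Laplace's method gives
  I(n) ~ e^(−n φ(x*)) · sqrt(2π / (n · φ''(x*))) = sqrt(2π / (78n)) = sqrt(π/(39n)).
This is exact: substituting u = (x − 25)·sqrt(39n) gives I(n) = (1/sqrt(39n)) ∫_{−∞}^{∞} e^(−u^2) du = sqrt(π/(39n)).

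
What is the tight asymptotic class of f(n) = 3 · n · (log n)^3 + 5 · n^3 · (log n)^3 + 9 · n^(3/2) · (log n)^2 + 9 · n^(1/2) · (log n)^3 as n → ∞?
f(n) ∈ Θ(n^3 · (log n)^3)

Compare the terms by growth order. For large n, n^a · (log n)^b dominates n^a' · (log n)^b' iff a > a', or (a = a' and b > b'). Ranking the 4 terms shows the dominant one is 5 · n^3 · (log n)^3. Hence f(n) ∈ Θ(n^3 · (log n)^3).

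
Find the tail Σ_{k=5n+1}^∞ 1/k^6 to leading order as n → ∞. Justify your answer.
Σ_{k>5n} 1/k^6 ~ 1/(5 · (5n)^5)

Compare to the integral: ∫_{5n}^∞ x^(−6) dx = [−x^(−5)/5]_{5n}^∞ = 1/((6−1)·(5n)^5). Euler-Maclaurin then gives
  Σ_{k>5n} 1/k^6 = ∫_{5n}^∞ dx/x^6 − 1/(2·(5n)^6) + O(1/(5n)^7).
(Equivalently this is ζ(6) − Σ_{k≤5n} 1/k^6.)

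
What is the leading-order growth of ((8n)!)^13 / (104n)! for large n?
((8n)!)^13/(104n)! ~ ((2π·8n)^(12/2) / sqrt(13)) · 13^(−13·8n)  →  0

Write N = 8n. Stirling: N! ~ sqrt(2π N)(N/e)^N and (13N)! ~ sqrt(2π·13N)·(13N/e)^(13N).
  (N!)^13/(13N)! ~ (2π N)^(13/2) (N/e)^(13N) / [sqrt(2π·13N) (13N/e)^(13N)]
     = (2π N)^(13/2) / sqrt(2π·13N) · (N/(13N))^(13N)
     = (2π N)^((13−1)/2) / sqrt(13) · 13^(−13N).
Since 13^13 > 1, the factor 13^(−13N) decays exponentially, so the ratio → 0. Substituting N = 8n gives the stated form.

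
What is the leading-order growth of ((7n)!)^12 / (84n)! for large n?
((7n)!)^12/(84n)! ~ ((2π·7n)^(11/2) / sqrt(12)) · 12^(−12·7n)  →  0

Write N = 7n. Stirling: N! ~ sqrt(2π N)(N/e)^N and (12N)! ~ sqrt(2π·12N)·(12N/e)^(12N).
  (N!)^12/(12N)! ~ (2π N)^(12/2) (N/e)^(12N) / [sqrt(2π·12N) (12N/e)^(12N)]
     = (2π N)^(12/2) / sqrt(2π·12N) · (N/(12N))^(12N)
     = (2π N)^((12−1)/2) / sqrt(12) · 12^(−12N).
Since 12^12 > 1, the factor 12^(−12N) decays exponentially, so the ratio → 0. Substituting N = 7n gives the stated form.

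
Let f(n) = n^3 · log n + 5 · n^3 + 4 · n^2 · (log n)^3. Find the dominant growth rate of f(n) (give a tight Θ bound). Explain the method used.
f(n) ∈ Θ(n^3 · log n)

Compare the terms by growth order. For large n, n^a · (log n)^b dominates n^a' · (log n)^b' iff a > a', or (a = a' and b > b'). Ranking the 3 terms shows the dominant one is n^3 · log n. Hence f(n) ∈ Θ(n^3 · log n).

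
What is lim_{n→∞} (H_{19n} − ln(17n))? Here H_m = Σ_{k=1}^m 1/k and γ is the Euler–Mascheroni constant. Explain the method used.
lim = ln(19/17) + γ

By Euler-Maclaurin, H_m = ln m + γ + O(1/m). So
  H_{19n} − ln(17n) = ln(19n) + γ − ln(17n) + O(1/n)
                       = ln(19/17) + γ + O(1/n).
Hence the limit is ln(19/17) + γ.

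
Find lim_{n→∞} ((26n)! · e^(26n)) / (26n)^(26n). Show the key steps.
lim = ∞

Stirling: (26n)! ~ sqrt(2π·26n) · (26n/e)^(26n). Hence
  (26n)! · e^(26n) / (26n)^(26n) ~ sqrt(2π·26n) = sqrt(2π·26) · sqrt(n) → ∞.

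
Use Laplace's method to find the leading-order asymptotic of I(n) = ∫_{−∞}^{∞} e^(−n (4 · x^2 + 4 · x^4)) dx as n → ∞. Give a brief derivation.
I(n) ~ sqrt(π/(4n))

φ(x) = 4 · x^2 + 4 · x^4 has its unique global minimum at x* = 0 (since φ'(x) = 8x + 16x^3 = 0 only at x = 0 for real x with both coefficients positive, and φ → ∞ as |x| → ∞). At x* = 0, φ(0) = 0 and φ''(0) = 8. Laplace's method then gives
  I(n) ~ sqrt(2π / (n · φ''(0))) · e^(−n φ(0)) = sqrt(2π / (8n)) = sqrt(π/(4n)).
The 4 · x^4 term contributes only at subleading order (an O(1/n) relative correction).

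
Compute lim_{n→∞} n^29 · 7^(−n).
lim = 0

Exponentials with base > 1 dominate every fixed polynomial: for any fixed c, n^c / 7^n → 0 as n → ∞ (e.g. by the ratio test, or by writing 7^n = e^(n ln 7) and noting e^(n ln 7) / n^c → ∞). Hence n^29 · 7^(−n) = n^29 / 7^n → 0.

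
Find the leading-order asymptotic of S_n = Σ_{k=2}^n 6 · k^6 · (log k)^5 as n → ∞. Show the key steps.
S_n ~ 6 · n^7 · (log n)^5 / 7

By integral comparison, S_n = ∫_1^n 6 · x^6 · (log x)^5 dx + O(n^6 · (log n)^5). For the integral, the leading term of ∫_1^n x^6 (log x)^5 dx is n^7/7 · (log n)^5 (by repeated integration by parts; each step lowers the log-exponent and produces a relatively O(1/log n) correction). Hence S_n ~ 6 · n^7 · (log n)^5 / 7.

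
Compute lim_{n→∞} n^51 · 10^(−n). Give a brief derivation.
lim = 0

Exponentials with base > 1 dominate every fixed polynomial: for any fixed c, n^c / 10^n → 0 as n → ∞ (e.g. by the ratio test, or by writing 10^n = e^(n ln 10) and noting e^(n ln 10) / n^c → ∞). Hence n^51 · 10^(−n) = n^51 / 10^n → 0.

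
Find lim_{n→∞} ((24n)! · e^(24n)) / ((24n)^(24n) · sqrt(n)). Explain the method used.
lim = sqrt(2π·24)

Stirling: (24n)! ~ sqrt(2π·24n) · (24n/e)^(24n). Hence
  (24n)! · e^(24n) / (24n)^(24n) ~ sqrt(2π·24n).
Dividing by sqrt(n): sqrt(2π·24n) / sqrt(n) = sqrt(2π·24) · n^((1−1)/2), so the limit is sqrt(2π·24).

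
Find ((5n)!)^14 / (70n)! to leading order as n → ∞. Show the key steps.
((5n)!)^14/(70n)! ~ ((2π·5n)^(13/2) / sqrt(14)) · 14^(−14·5n)  →  0

Write N = 5n. Stirling: N! ~ sqrt(2π N)(N/e)^N and (14N)! ~ sqrt(2π·14N)·(14N/e)^(14N).
  (N!)^14/(14N)! ~ (2π N)^(14/2) (N/e)^(14N) / [sqrt(2π·14N) (14N/e)^(14N)]
     = (2π N)^(14/2) / sqrt(2π·14N) · (N/(14N))^(14N)
     = (2π N)^((14−1)/2) / sqrt(14) · 14^(−14N).
Since 14^14 > 1, the factor 14^(−14N) decays exponentially, so the ratio → 0. Substituting N = 5n gives the stated form.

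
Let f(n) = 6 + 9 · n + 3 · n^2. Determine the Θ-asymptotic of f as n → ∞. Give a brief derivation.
f(n) ∈ Θ(n^2)

Compare the terms by growth order. For large n, n^a · (log n)^b dominates n^a' · (log n)^b' iff a > a', or (a = a' and b > b'). Ranking the 3 terms shows the dominant one is 3 · n^2. Hence f(n) ∈ Θ(n^2).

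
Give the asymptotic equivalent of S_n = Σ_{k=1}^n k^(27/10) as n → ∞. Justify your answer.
S_n ~ (10/37) · n^(37/10)

Integral comparison: Σ_{k=1}^n k^(27/10) = ∫_0^n x^(27/10) dx + O(n^(27/10)). The integral is n^(1 + 27/10) / (1 + 27/10) = n^((27+10)/10) / ((27+10)/10) = (10/37) · n^(37/10).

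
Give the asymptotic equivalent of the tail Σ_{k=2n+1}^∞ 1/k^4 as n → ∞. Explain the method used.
Σ_{k>2n} 1/k^4 ~ 1/(3 · (2n)^3)

Compare to the integral: ∫_{2n}^∞ x^(−4) dx = [−x^(−3)/3]_{2n}^∞ = 1/((4−1)·(2n)^3). Euler-Maclaurin then gives
  Σ_{k>2n} 1/k^4 = ∫_{2n}^∞ dx/x^4 − 1/(2·(2n)^4) + O(1/(2n)^5).
(Equivalently this is ζ(4) − Σ_{k≤2n} 1/k^4.)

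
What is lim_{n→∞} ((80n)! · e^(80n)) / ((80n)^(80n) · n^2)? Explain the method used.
lim = 0

Stirling: (80n)! ~ sqrt(2π·80n) · (80n/e)^(80n). Hence
  (80n)! · e^(80n) / (80n)^(80n) ~ sqrt(2π·80n).
Dividing by n^2: sqrt(2π·80n) / n^2 = sqrt(2π·80) · n^((1−4)/2), so the expression behaves like sqrt(2π·80) · n^((1−4)/2) → 0.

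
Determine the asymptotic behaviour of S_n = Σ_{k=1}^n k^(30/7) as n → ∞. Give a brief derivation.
S_n ~ (7/37) · n^(37/7)

Integral comparison: Σ_{k=1}^n k^(30/7) = ∫_0^n x^(30/7) dx + O(n^(30/7)). The integral is n^(1 + 30/7) / (1 + 30/7) = n^((30+7)/7) / ((30+7)/7) = (7/37) · n^(37/7).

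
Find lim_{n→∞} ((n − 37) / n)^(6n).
lim = e^(−222)

Rewrite as (1 − 37/n)^(6n). By the standard limit (1 + x/n)^n → e^x, we have (1 − 37/n)^n → e^(−37), and raising to the 6th power gives e^(−222).
More precisely, ln[(1 − 37/n)^(6n)] = 6n · ln(1 − 37/n) = 6n · (-37/n + O(1/n^2)) = -222 + O(1/n) → -222.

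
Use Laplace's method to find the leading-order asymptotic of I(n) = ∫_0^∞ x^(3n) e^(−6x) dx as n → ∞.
I(n) ~ (sqrt(2π·3n) / 6) · (3n/(6e))^(3n)

Write the integrand as exp(3n ln x − 6x) and set f(x) = 3n ln x − 6x. Then f'(x) = 3n/x − 6 = 0 at x* = 3n/6, and f''(x*) = −3n/x*^2 = −6^2/(3n). Laplace's method (interior maximum) gives
  I(n) ~ e^(f(x*)) · sqrt(2π / |f''(x*)|)
        = exp(3n ln(3n/6) − 3n) · sqrt(2π · 3n / 6^2)
        = (3n/6)^(3n) e^(−3n) · sqrt(2π·3n) / 6
        = (sqrt(2π·3n) / 6) · (3n/(6e))^(3n).
This matches Γ(3n+1)/6^(3n+1) with Stirling applied to Γ.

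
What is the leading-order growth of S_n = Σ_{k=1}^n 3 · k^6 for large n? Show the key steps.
S_n ~ 3 · n^7 / 7

By integral comparison (Euler-Maclaurin), Σ_{k=1}^n 3 · k^6 = 3 · ∫_0^n x^6 dx + O(n^6) = 3 · n^7/7 + O(n^6). (Equivalently, Faulhaber's formula gives the same leading term.)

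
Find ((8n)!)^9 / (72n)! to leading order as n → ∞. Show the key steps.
((8n)!)^9/(72n)! ~ ((2π·8n)^(8/2) / 3) · 9^(−9·8n)  →  0

Write N = 8n. Stirling: N! ~ sqrt(2π N)(N/e)^N and (9N)! ~ sqrt(2π·9N)·(9N/e)^(9N).
  (N!)^9/(9N)! ~ (2π N)^(9/2) (N/e)^(9N) / [sqrt(2π·9N) (9N/e)^(9N)]
     = (2π N)^(9/2) / sqrt(2π·9N) · (N/(9N))^(9N)
     = (2π N)^((9−1)/2) / 3 · 9^(−9N).
Since 9^9 > 1, the factor 9^(−9N) decays exponentially, so the ratio → 0. Substituting N = 8n gives the stated form.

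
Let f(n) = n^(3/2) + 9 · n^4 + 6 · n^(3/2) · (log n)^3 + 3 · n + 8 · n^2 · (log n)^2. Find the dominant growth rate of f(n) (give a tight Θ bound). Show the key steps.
f(n) ∈ Θ(n^4)

Compare the terms by growth order. For large n, n^a · (log n)^b dominates n^a' · (log n)^b' iff a > a', or (a = a' and b > b'). Ranking the 5 terms shows the dominant one is 9 · n^4. Hence f(n) ∈ Θ(n^4).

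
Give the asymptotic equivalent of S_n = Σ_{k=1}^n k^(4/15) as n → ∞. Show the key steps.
S_n ~ (15/19) · n^(19/15)

Integral comparison: Σ_{k=1}^n k^(4/15) = ∫_0^n x^(4/15) dx + O(n^(4/15)). The integral is n^(1 + 4/15) / (1 + 4/15) = n^((4+15)/15) / ((4+15)/15) = (15/19) · n^(19/15).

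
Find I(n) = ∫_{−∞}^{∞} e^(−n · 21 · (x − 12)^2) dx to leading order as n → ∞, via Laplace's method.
I(n) = sqrt(π/(21n))

Here φ(x) = 21 · (x − 12)^2 has its unique minimum at x* = 12 with φ(x*) = 0 and φ''(x*) = 42. Laplace's method gives
  I(n) ~ e^(−n φ(x*)) · sqrt(2π / (n · φ''(x*))) = sqrt(2π / (42n)) = sqrt(π/(21n)).
This is exact: substituting u = (x − 12)·sqrt(21n) gives I(n) = (1/sqrt(21n)) ∫_{−∞}^{∞} e^(−u^2) du = sqrt(π/(21n)).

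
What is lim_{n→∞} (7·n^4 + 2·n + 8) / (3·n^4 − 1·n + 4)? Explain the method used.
lim = 7/3

For large n the leading n^4 terms dominate both numerator and denominator. Dividing top and bottom by n^4, every other term tends to 0, leaving 7/3.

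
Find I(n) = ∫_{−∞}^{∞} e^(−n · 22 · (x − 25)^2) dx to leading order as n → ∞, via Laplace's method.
I(n) = sqrt(π/(22n))

Here φ(x) = 22 · (x − 25)^2 has its unique minimum at x* = 25 with φ(x*) = 0 and φ''(x*) = 44. Laplace's method gives
  I(n) ~ e^(−n φ(x*)) · sqrt(2π / (n · φ''(x*))) = sqrt(2π / (44n)) = sqrt(π/(22n)).
This is exact: substituting u = (x − 25)·sqrt(22n) gives I(n) = (1/sqrt(22n)) ∫_{−∞}^{∞} e^(−u^2) du = sqrt(π/(22n)).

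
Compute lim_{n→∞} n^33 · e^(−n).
lim = 0

Exponentials with base > 1 dominate every fixed polynomial: for any fixed c, n^c / e^n → 0 as n → ∞ (e.g. by the ratio test, or since e^n grows faster than any power of n). Hence n^33 · e^(−n) = n^33 / e^n → 0.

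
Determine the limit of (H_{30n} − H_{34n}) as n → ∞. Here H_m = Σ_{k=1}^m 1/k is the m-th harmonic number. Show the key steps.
lim = ln(30/34) = ln(15/17)

Euler-Maclaurin gives H_m = ln m + γ + 1/(2m) + O(1/m^2). The γ and O(1/m) terms cancel in the difference:
  H_{30n} − H_{34n} = ln(30n) − ln(34n) + O(1/n) = ln(30/34) + O(1/n).
Hence the limit is ln(30/34) = ln(15/17).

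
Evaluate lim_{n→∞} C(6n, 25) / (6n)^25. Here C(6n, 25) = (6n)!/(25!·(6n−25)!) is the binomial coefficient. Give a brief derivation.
lim = 1/25! = 1/15511210043330985984000000

With N = 6n → ∞: C(N, 25) / N^25 = [N(N−1)…(N−24)] / (25! · N^25) = (1/25!) · 1 · (1 − 1/(6n)) · … · (1 − 24/(6n)). Each factor → 1 as N → ∞, so the limit is 1/25! = 1/15511210043330985984000000.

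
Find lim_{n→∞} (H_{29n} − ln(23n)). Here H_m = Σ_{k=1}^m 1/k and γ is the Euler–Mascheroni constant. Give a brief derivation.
lim = ln(29/23) + γ

By Euler-Maclaurin, H_m = ln m + γ + O(1/m). So
  H_{29n} − ln(23n) = ln(29n) + γ − ln(23n) + O(1/n)
                       = ln(29/23) + γ + O(1/n).
Hence the limit is ln(29/23) + γ.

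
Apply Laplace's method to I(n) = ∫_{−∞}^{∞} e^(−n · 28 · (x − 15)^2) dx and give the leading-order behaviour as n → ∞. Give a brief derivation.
I(n) = sqrt(π/(28n))

Here φ(x) = 28 · (x − 15)^2 has its unique minimum at x* = 15 with φ(x*) = 0 and φ''(x*) = 56. Laplace's method gives
  I(n) ~ e^(−n φ(x*)) · sqrt(2π / (n · φ''(x*))) = sqrt(2π / (56n)) = sqrt(π/(28n)).
This is exact: substituting u = (x − 15)·sqrt(28n) gives I(n) = (1/sqrt(28n)) ∫_{−∞}^{∞} e^(−u^2) du = sqrt(π/(28n)).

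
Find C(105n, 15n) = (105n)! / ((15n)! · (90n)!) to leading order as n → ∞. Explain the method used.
C(105n, 15n) ~ (823543/46656)^(15n) · sqrt(7/(12π·15n))

Write N = 15n. Apply Stirling to each factorial:
  (7N)! ~ sqrt(2π·7N) · (7N/e)^(7N),
  N! ~ sqrt(2π N) · (N/e)^N,
  (6N)! ~ sqrt(2π·6N) · (6N/e)^(6N).
The exponential factors combine to (7N)^(7N) / (N^N · (6N)^(6N)) = 7^(7N)/6^(6N) = (7^7/6^6)^N = (823543/46656)^N.
The square-root prefactors combine to sqrt(2π·7N) / (sqrt(2π N)·sqrt(2π·6N)) = sqrt(7 / (2π·6·N)) = sqrt(7/(12π·15n)).
Substituting N = 15n: C(105n, 15n) ~ (823543/46656)^(15n) · sqrt(7/(12π·15n)).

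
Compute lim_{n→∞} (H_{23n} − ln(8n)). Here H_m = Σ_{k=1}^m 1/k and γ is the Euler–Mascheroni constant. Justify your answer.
lim = ln(23/8) + γ

By Euler-Maclaurin, H_m = ln m + γ + O(1/m). So
  H_{23n} − ln(8n) = ln(23n) + γ − ln(8n) + O(1/n)
                       = ln(23/8) + γ + O(1/n).
Hence the limit is ln(23/8) + γ.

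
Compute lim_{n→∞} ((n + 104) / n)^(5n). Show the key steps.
lim = e^520

Rewrite as (1 + 104/n)^(5n). By the standard limit (1 + x/n)^n → e^x, we have (1 + 104/n)^n → e^104, and raising to the 5th power gives e^520.
More precisely, ln[(1 + 104/n)^(5n)] = 5n · ln(1 + 104/n) = 5n · (104/n + O(1/n^2)) = 520 + O(1/n) → 520.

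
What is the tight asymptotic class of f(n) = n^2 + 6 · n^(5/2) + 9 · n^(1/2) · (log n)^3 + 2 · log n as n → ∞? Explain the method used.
f(n) ∈ Θ(n^(5/2))

Compare the terms by growth order. For large n, n^a · (log n)^b dominates n^a' · (log n)^b' iff a > a', or (a = a' and b > b'). Ranking the 4 terms shows the dominant one is 6 · n^(5/2). Hence f(n) ∈ Θ(n^(5/2)).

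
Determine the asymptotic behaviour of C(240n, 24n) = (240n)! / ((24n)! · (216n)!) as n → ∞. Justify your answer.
C(240n, 24n) ~ (10000000000/387420489)^(24n) · sqrt(5/(9π·24n))

Write N = 24n. Apply Stirling to each factorial:
  (10N)! ~ sqrt(2π·10N) · (10N/e)^(10N),
  N! ~ sqrt(2π N) · (N/e)^N,
  (9N)! ~ sqrt(2π·9N) · (9N/e)^(9N).
The exponential factors combine to (10N)^(10N) / (N^N · (9N)^(9N)) = 10^(10N)/9^(9N) = (10^10/9^9)^N = (10000000000/387420489)^N.
The square-root prefactors combine to sqrt(2π·10N) / (sqrt(2π N)·sqrt(2π·9N)) = sqrt(10 / (2π·9·N)) = sqrt(5/(9π·24n)).
Substituting N = 24n: C(240n, 24n) ~ (10000000000/387420489)^(24n) · sqrt(5/(9π·24n)).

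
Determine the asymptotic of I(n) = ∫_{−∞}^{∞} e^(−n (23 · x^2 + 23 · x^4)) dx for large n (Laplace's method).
I(n) ~ sqrt(π/(23n))

φ(x) = 23 · x^2 + 23 · x^4 has its unique global minimum at x* = 0 (since φ'(x) = 46x + 92x^3 = 0 only at x = 0 for real x with both coefficients positive, and φ → ∞ as |x| → ∞). At x* = 0, φ(0) = 0 and φ''(0) = 46. Laplace's method then gives
  I(n) ~ sqrt(2π / (n · φ''(0))) · e^(−n φ(0)) = sqrt(2π / (46n)) = sqrt(π/(23n)).
The 23 · x^4 term contributes only at subleading order (an O(1/n) relative correction).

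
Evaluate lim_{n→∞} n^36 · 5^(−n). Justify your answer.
lim = 0

Exponentials with base > 1 dominate every fixed polynomial: for any fixed c, n^c / 5^n → 0 as n → ∞ (e.g. by the ratio test, or by writing 5^n = e^(n ln 5) and noting e^(n ln 5) / n^c → ∞). Hence n^36 · 5^(−n) = n^36 / 5^n → 0.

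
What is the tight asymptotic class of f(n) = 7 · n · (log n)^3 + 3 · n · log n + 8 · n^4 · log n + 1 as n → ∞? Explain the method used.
f(n) ∈ Θ(n^4 · log n)

Compare the terms by growth order. For large n, n^a · (log n)^b dominates n^a' · (log n)^b' iff a > a', or (a = a' and b > b'). Ranking the 4 terms shows the dominant one is 8 · n^4 · log n. Hence f(n) ∈ Θ(n^4 · log n).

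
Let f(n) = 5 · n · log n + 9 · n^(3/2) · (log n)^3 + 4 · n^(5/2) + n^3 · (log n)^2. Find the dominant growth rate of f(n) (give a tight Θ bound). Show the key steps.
f(n) ∈ Θ(n^3 · (log n)^2)

Compare the terms by growth order. For large n, n^a · (log n)^b dominates n^a' · (log n)^b' iff a > a', or (a = a' and b > b'). Ranking the 4 terms shows the dominant one is n^3 · (log n)^2. Hence f(n) ∈ Θ(n^3 · (log n)^2).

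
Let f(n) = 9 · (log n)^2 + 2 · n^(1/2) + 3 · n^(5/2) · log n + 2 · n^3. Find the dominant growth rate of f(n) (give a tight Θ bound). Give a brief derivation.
f(n) ∈ Θ(n^3)

Compare the terms by growth order. For large n, n^a · (log n)^b dominates n^a' · (log n)^b' iff a > a', or (a = a' and b > b'). Ranking the 4 terms shows the dominant one is 2 · n^3. Hence f(n) ∈ Θ(n^3).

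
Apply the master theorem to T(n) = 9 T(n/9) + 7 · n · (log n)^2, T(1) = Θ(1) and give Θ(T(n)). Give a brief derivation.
T(n) = Θ(n · (log n)^3)

Here log_9 9 = 1 and f(n) = 7 · n · (log n)^2 = Θ(n^(log_9 9) · (log n)^2). This is the extended Case 2 of the master theorem (f matches the critical exponent up to log factors), giving T(n) = Θ(n^(log_9 9) · (log n)^(2+1)) = Θ(n · (log n)^3).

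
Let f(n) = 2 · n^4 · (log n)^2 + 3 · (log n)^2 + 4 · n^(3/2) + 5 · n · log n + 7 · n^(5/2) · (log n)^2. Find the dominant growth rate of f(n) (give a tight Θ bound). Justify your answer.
f(n) ∈ Θ(n^4 · (log n)^2)

Compare the terms by growth order. For large n, n^a · (log n)^b dominates n^a' · (log n)^b' iff a > a', or (a = a' and b > b'). Ranking the 5 terms shows the dominant one is 2 · n^4 · (log n)^2. Hence f(n) ∈ Θ(n^4 · (log n)^2).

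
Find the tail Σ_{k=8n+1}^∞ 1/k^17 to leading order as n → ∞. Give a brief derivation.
Σ_{k>8n} 1/k^17 ~ 1/(16 · (8n)^16)

Compare to the integral: ∫_{8n}^∞ x^(−17) dx = [−x^(−16)/16]_{8n}^∞ = 1/((17−1)·(8n)^16). Euler-Maclaurin then gives
  Σ_{k>8n} 1/k^17 = ∫_{8n}^∞ dx/x^17 − 1/(2·(8n)^17) + O(1/(8n)^18).
(Equivalently this is ζ(17) − Σ_{k≤8n} 1/k^17.)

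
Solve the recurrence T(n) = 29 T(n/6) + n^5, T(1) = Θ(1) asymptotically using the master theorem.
T(n) = Θ(n^5)

log_6 29 ≈ 1.879. f(n) = n^5 dominates n^(log_6 29) since 5 > 1.879, and the regularity condition a·f(n/b) = 29·(n/6)^5 = (29/7776)·n^5 ≤ c·f(n) holds with c = 29/7776 ≈ 0.00373 < 1. So this is Case 3: T(n) = Θ(f(n)) = Θ(n^5).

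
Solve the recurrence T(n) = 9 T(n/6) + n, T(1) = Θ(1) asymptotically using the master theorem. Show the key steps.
T(n) = Θ(n^(log_6 9))

Master theorem: compare f(n) = n to n^(log_6 9) where log_6 9 ≈ 1.226. Since 1 < log_6 9, we have f(n) = O(n^(log_6 9 − ε)) for some ε > 0 — Case 1. Hence T(n) = Θ(n^(log_6 9)).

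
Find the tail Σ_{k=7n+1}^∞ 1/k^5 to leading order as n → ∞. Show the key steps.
Σ_{k>7n} 1/k^5 ~ 1/(4 · (7n)^4)

Compare to the integral: ∫_{7n}^∞ x^(−5) dx = [−x^(−4)/4]_{7n}^∞ = 1/((5−1)·(7n)^4). Euler-Maclaurin then gives
  Σ_{k>7n} 1/k^5 = ∫_{7n}^∞ dx/x^5 − 1/(2·(7n)^5) + O(1/(7n)^6).
(Equivalently this is ζ(5) − Σ_{k≤7n} 1/k^5.)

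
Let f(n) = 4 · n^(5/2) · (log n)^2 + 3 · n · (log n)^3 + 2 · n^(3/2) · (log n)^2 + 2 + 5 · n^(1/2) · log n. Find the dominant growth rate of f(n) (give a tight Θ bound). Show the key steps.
f(n) ∈ Θ(n^(5/2) · (log n)^2)

Compare the terms by growth order. For large n, n^a · (log n)^b dominates n^a' · (log n)^b' iff a > a', or (a = a' and b > b'). Ranking the 5 terms shows the dominant one is 4 · n^(5/2) · (log n)^2. Hence f(n) ∈ Θ(n^(5/2) · (log n)^2).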